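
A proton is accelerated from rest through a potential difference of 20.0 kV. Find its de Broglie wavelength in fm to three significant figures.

KE = eV = 1.602 × 10⁻¹⁹ × 2.000 × 10⁴ = 3.204 × 10⁻¹⁵ J.
p = √(2mKE) = √(2 × 1.673 × 10⁻²⁷ × 3.204 × 10⁻¹⁵) = 3.274 × 10⁻²¹ kg·m/s.
λ = h/p = 6.626 × 10⁻³⁴ / 3.274 × 10⁻²¹ = 2.02 × 10⁻¹³ m = 202 fm.

λ = 202 fm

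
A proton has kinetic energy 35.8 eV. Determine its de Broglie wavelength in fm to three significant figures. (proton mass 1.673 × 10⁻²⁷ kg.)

λ = 4780 fm

KE = 35.8 eV = 5.735 × 10⁻¹⁸ J.
p = √(2mKE) = √(2 × 1.673 × 10⁻²⁷ × 5.735 × 10⁻¹⁸) = 1.385 × 10⁻²² kg·m/s.
λ = h/p = 6.626 × 10⁻³⁴ / 1.385 × 10⁻²² = 4.78 × 10⁻¹² m = 4780 fm.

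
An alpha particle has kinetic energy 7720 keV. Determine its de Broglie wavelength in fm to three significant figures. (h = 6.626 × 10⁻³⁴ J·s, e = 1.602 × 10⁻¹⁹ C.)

KE = 7720 keV = 1.237 × 10⁻¹² J.
p = √(2mKE) = √(2 × 6.645 × 10⁻²⁷ × 1.237 × 10⁻¹²) = 1.282 × 10⁻¹⁹ kg·m/s.
λ = h/p = 6.626 × 10⁻³⁴ / 1.282 × 10⁻¹⁹ = 5.17 × 10⁻¹⁵ m = 5.17 fm.

λ = 5.17 fm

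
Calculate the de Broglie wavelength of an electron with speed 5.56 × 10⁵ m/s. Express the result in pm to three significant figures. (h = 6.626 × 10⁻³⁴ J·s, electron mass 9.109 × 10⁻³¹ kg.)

λ = 1310 pm

p = mv = 9.109 × 10⁻³¹ × 5.56 × 10⁵ = 5.065 × 10⁻²⁵ kg·m/s.
λ = h/p = 6.626 × 10⁻³⁴ / 5.065 × 10⁻²⁵ = 1.31 × 10⁻⁹ m = 1310 pm.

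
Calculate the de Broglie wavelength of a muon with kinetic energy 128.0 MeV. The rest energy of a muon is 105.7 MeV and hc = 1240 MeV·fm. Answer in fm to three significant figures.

Total energy E = KE + m₀c² = 128.0 + 105.7 = 233.7 MeV.
(pc)² = E² − (m₀c²)² = (233.7)² − (105.7)² = 4.344 × 10⁴ MeV², so pc = 208.4 MeV.
λ = hc/(pc) = 1240 MeV·fm / 208.4 MeV = 5.95 fm.

λ = 5.95 fm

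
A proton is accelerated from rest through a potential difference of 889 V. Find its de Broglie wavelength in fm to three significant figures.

λ = 960 fm

KE = eV = 1.602 × 10⁻¹⁹ × 889.0 = 1.424 × 10⁻¹⁶ J.
p = √(2mKE) = √(2 × 1.673 × 10⁻²⁷ × 1.424 × 10⁻¹⁶) = 6.903 × 10⁻²² kg·m/s.
λ = h/p = 6.626 × 10⁻³⁴ / 6.903 × 10⁻²² = 9.60 × 10⁻¹³ m = 960 fm.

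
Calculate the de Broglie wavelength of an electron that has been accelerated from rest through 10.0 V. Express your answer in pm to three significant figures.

λ = 388 pm

KE = eV = 1.602 × 10⁻¹⁹ × 10.00 = 1.602 × 10⁻¹⁸ J.
p = √(2mKE) = √(2 × 9.109 × 10⁻³¹ × 1.602 × 10⁻¹⁸) = 1.708 × 10⁻²⁴ kg·m/s.
λ = h/p = 6.626 × 10⁻³⁴ / 1.708 × 10⁻²⁴ = 3.88 × 10⁻¹⁰ m = 388 pm.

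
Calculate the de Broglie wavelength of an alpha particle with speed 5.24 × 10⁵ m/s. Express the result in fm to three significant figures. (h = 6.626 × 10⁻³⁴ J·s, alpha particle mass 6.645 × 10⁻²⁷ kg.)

λ = 190 fm

p = mv = 6.645 × 10⁻²⁷ × 5.24 × 10⁵ = 3.482 × 10⁻²¹ kg·m/s.
λ = h/p = 6.626 × 10⁻³⁴ / 3.482 × 10⁻²¹ = 1.90 × 10⁻¹³ m = 190 fm.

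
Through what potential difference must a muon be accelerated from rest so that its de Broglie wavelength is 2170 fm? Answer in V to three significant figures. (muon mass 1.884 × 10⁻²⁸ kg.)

p = h/λ = 6.626 × 10⁻³⁴ / 2.170 × 10⁻¹² = 3.053 × 10⁻²² kg·m/s.
KE = p²/(2m) = 2.474 × 10⁻¹⁶ J.
V = KE/e = 2.474 × 10⁻¹⁶ / (1.602 × 10⁻¹⁹) = 1540 V.

V = 1540 V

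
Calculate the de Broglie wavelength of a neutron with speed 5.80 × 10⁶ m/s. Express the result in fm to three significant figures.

p = mv = 1.675 × 10⁻²⁷ × 5.80 × 10⁶ = 9.715 × 10⁻²¹ kg·m/s.
λ = h/p = 6.626 × 10⁻³⁴ / 9.715 × 10⁻²¹ = 6.82 × 10⁻¹⁴ m = 68.2 fm.

λ = 68.2 fm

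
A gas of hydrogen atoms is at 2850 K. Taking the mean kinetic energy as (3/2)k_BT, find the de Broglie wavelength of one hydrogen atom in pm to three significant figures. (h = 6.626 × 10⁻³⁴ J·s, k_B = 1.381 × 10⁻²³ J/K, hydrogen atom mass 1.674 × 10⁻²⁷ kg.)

λ = 47.1 pm

KE = (3/2)k_BT = 1.5 × 1.381 × 10⁻²³ × 2850 = 5.904 × 10⁻²⁰ J.
p = √(2mKE) = √(2 × 1.674 × 10⁻²⁷ × 5.904 × 10⁻²⁰) = 1.406 × 10⁻²³ kg·m/s.
λ = h/p = 4.71 × 10⁻¹¹ m = 47.1 pm.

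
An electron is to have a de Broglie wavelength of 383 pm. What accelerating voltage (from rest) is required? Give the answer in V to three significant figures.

p = h/λ = 6.626 × 10⁻³⁴ / 3.830 × 10⁻¹⁰ = 1.730 × 10⁻²⁴ kg·m/s.
KE = p²/(2m) = 1.643 × 10⁻¹⁸ J.
V = KE/e = 1.643 × 10⁻¹⁸ / (1.602 × 10⁻¹⁹) = 10.3 V.

V = 10.3 V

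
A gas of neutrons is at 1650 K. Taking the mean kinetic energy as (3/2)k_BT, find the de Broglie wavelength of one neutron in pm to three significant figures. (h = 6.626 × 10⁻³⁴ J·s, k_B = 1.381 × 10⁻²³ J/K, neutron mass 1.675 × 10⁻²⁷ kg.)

λ = 61.9 pm

KE = (3/2)k_BT = 1.5 × 1.381 × 10⁻²³ × 1650 = 3.418 × 10⁻²⁰ J.
p = √(2mKE) = √(2 × 1.675 × 10⁻²⁷ × 3.418 × 10⁻²⁰) = 1.070 × 10⁻²³ kg·m/s.
λ = h/p = 6.19 × 10⁻¹¹ m = 61.9 pm.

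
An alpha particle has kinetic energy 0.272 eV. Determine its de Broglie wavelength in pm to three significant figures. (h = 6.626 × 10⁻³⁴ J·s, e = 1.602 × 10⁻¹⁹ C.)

λ = 27.5 pm

KE = 0.272 eV = 4.357 × 10⁻²⁰ J.
p = √(2mKE) = √(2 × 6.645 × 10⁻²⁷ × 4.357 × 10⁻²⁰) = 2.406 × 10⁻²³ kg·m/s.
λ = h/p = 6.626 × 10⁻³⁴ / 2.406 × 10⁻²³ = 2.75 × 10⁻¹¹ m = 27.5 pm.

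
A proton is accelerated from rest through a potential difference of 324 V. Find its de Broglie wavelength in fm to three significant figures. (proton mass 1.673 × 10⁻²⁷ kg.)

λ = 1590 fm

KE = eV = 1.602 × 10⁻¹⁹ × 324.0 = 5.190 × 10⁻¹⁷ J.
p = √(2mKE) = √(2 × 1.673 × 10⁻²⁷ × 5.190 × 10⁻¹⁷) = 4.167 × 10⁻²² kg·m/s.
λ = h/p = 6.626 × 10⁻³⁴ / 4.167 × 10⁻²² = 1.59 × 10⁻¹² m = 1590 fm.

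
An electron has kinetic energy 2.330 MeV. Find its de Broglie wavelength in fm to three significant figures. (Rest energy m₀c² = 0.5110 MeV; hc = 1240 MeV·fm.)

λ = 444 fm

Total energy E = KE + m₀c² = 2.330 + 0.5110 = 2.8410 MeV.
(pc)² = E² − (m₀c²)² = (2.8410)² − (0.5110)² = 7.810 MeV², so pc = 2.795 MeV.
λ = hc/(pc) = 1240 MeV·fm / 2.795 MeV = 444 fm.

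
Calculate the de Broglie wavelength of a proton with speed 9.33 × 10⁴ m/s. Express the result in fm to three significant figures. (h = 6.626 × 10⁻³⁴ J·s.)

p = mv = 1.673 × 10⁻²⁷ × 9.33 × 10⁴ = 1.561 × 10⁻²² kg·m/s.
λ = h/p = 6.626 × 10⁻³⁴ / 1.561 × 10⁻²² = 4.24 × 10⁻¹² m = 4240 fm.

λ = 4240 fm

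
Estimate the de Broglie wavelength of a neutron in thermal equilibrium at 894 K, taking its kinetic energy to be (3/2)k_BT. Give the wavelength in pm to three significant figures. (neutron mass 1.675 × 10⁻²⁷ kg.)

λ = 84.1 pm

KE = (3/2)k_BT = 1.5 × 1.381 × 10⁻²³ × 894 = 1.852 × 10⁻²⁰ J.
p = √(2mKE) = √(2 × 1.675 × 10⁻²⁷ × 1.852 × 10⁻²⁰) = 7.877 × 10⁻²⁴ kg·m/s.
λ = h/p = 8.41 × 10⁻¹¹ m = 84.1 pm.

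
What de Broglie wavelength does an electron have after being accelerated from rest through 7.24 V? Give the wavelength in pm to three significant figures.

KE = eV = 1.602 × 10⁻¹⁹ × 7.240 = 1.160 × 10⁻¹⁸ J.
p = √(2mKE) = √(2 × 9.109 × 10⁻³¹ × 1.160 × 10⁻¹⁸) = 1.454 × 10⁻²⁴ kg·m/s.
λ = h/p = 6.626 × 10⁻³⁴ / 1.454 × 10⁻²⁴ = 4.56 × 10⁻¹⁰ m = 456 pm.

λ = 456 pm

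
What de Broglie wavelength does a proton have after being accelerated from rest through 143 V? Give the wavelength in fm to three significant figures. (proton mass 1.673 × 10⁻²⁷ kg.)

λ = 2390 fm

KE = eV = 1.602 × 10⁻¹⁹ × 143.0 = 2.291 × 10⁻¹⁷ J.
p = √(2mKE) = √(2 × 1.673 × 10⁻²⁷ × 2.291 × 10⁻¹⁷) = 2.769 × 10⁻²² kg·m/s.
λ = h/p = 6.626 × 10⁻³⁴ / 2.769 × 10⁻²² = 2.39 × 10⁻¹² m = 2390 fm.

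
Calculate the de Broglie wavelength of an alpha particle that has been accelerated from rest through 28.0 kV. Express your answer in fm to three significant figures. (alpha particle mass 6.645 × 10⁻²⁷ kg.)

λ = 60.7 fm

KE = 2eV = 2 × 1.602 × 10⁻¹⁹ × 2.800 × 10⁴ = 8.971 × 10⁻¹⁵ J.
p = √(2mKE) = √(2 × 6.645 × 10⁻²⁷ × 8.971 × 10⁻¹⁵) = 1.092 × 10⁻²⁰ kg·m/s.
λ = h/p = 6.626 × 10⁻³⁴ / 1.092 × 10⁻²⁰ = 6.07 × 10⁻¹⁴ m = 60.7 fm.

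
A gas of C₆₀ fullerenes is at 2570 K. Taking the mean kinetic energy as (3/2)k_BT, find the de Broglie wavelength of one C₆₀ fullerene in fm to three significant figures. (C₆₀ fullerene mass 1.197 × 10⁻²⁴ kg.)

KE = (3/2)k_BT = 1.5 × 1.381 × 10⁻²³ × 2570 = 5.324 × 10⁻²⁰ J.
p = √(2mKE) = √(2 × 1.197 × 10⁻²⁴ × 5.324 × 10⁻²⁰) = 3.570 × 10⁻²² kg·m/s.
λ = h/p = 1.86 × 10⁻¹² m = 1860 fm.

λ = 1860 fm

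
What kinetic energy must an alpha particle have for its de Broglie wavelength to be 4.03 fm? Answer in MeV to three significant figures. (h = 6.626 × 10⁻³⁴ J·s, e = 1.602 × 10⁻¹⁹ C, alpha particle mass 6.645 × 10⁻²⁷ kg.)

KE = 12.7 MeV

p = h/λ = 6.626 × 10⁻³⁴ / 4.030 × 10⁻¹⁵ = 1.644 × 10⁻¹⁹ kg·m/s.
KE = p²/(2m) = (1.644 × 10⁻¹⁹)² / (2 × 6.645 × 10⁻²⁷) = 2.034 × 10⁻¹² J = 12.7 MeV.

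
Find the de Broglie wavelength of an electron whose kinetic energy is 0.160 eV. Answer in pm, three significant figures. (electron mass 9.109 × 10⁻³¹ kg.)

λ = 3070 pm

KE = 0.160 eV = 2.563 × 10⁻²⁰ J.
p = √(2mKE) = √(2 × 9.109 × 10⁻³¹ × 2.563 × 10⁻²⁰) = 2.161 × 10⁻²⁵ kg·m/s.
λ = h/p = 6.626 × 10⁻³⁴ / 2.161 × 10⁻²⁵ = 3.07 × 10⁻⁹ m = 3070 pm.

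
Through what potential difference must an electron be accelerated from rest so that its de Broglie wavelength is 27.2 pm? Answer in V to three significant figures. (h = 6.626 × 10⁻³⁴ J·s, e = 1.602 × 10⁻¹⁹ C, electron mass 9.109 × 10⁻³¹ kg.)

V = 2030 V

p = h/λ = 6.626 × 10⁻³⁴ / 2.720 × 10⁻¹¹ = 2.436 × 10⁻²³ kg·m/s.
KE = p²/(2m) = 3.257 × 10⁻¹⁶ J.
V = KE/e = 3.257 × 10⁻¹⁶ / (1.602 × 10⁻¹⁹) = 2030 V.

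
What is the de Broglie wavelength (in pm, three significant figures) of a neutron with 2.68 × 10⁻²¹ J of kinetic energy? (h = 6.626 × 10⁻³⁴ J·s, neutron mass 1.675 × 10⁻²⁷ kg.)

p = √(2mKE) = √(2 × 1.675 × 10⁻²⁷ × 2.680 × 10⁻²¹) = 2.996 × 10⁻²⁴ kg·m/s.
λ = h/p = 6.626 × 10⁻³⁴ / 2.996 × 10⁻²⁴ = 2.21 × 10⁻¹⁰ m = 221 pm.

λ = 221 pm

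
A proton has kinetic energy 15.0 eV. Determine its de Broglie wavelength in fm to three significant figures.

λ = 7390 fm

KE = 15.0 eV = 2.403 × 10⁻¹⁸ J.
p = √(2mKE) = √(2 × 1.673 × 10⁻²⁷ × 2.403 × 10⁻¹⁸) = 8.967 × 10⁻²³ kg·m/s.
λ = h/p = 6.626 × 10⁻³⁴ / 8.967 × 10⁻²³ = 7.39 × 10⁻¹² m = 7390 fm.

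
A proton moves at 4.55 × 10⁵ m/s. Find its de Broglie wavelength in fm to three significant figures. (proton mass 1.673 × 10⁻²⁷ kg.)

p = mv = 1.673 × 10⁻²⁷ × 4.55 × 10⁵ = 7.612 × 10⁻²² kg·m/s.
λ = h/p = 6.626 × 10⁻³⁴ / 7.612 × 10⁻²² = 8.70 × 10⁻¹³ m = 870 fm.

λ = 870 fm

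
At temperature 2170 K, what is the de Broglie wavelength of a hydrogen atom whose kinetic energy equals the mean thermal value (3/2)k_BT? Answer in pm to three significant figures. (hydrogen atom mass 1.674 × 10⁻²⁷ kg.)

KE = (3/2)k_BT = 1.5 × 1.381 × 10⁻²³ × 2170 = 4.495 × 10⁻²⁰ J.
p = √(2mKE) = √(2 × 1.674 × 10⁻²⁷ × 4.495 × 10⁻²⁰) = 1.227 × 10⁻²³ kg·m/s.
λ = h/p = 5.40 × 10⁻¹¹ m = 54.0 pm.

λ = 54.0 pm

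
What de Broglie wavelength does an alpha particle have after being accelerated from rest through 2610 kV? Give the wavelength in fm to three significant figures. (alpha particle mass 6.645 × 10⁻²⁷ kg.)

KE = 2eV = 2 × 1.602 × 10⁻¹⁹ × 2.610 × 10⁶ = 8.362 × 10⁻¹³ J.
p = √(2mKE) = √(2 × 6.645 × 10⁻²⁷ × 8.362 × 10⁻¹³) = 1.054 × 10⁻¹⁹ kg·m/s.
λ = h/p = 6.626 × 10⁻³⁴ / 1.054 × 10⁻¹⁹ = 6.29 × 10⁻¹⁵ m = 6.29 fm.

λ = 6.29 fm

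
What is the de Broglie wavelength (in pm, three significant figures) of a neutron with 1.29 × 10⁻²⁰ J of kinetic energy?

p = √(2mKE) = √(2 × 1.675 × 10⁻²⁷ × 1.290 × 10⁻²⁰) = 6.574 × 10⁻²⁴ kg·m/s.
λ = h/p = 6.626 × 10⁻³⁴ / 6.574 × 10⁻²⁴ = 1.01 × 10⁻¹⁰ m = 101 pm.

λ = 101 pm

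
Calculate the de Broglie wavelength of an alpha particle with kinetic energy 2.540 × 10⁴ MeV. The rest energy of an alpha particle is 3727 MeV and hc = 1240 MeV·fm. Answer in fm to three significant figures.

λ = 0.0429 fm

Total energy E = KE + m₀c² = 2.540 × 10⁴ + 3727 = 29127 MeV.
(pc)² = E² − (m₀c²)² = (29127)² − (3727)² = 8.345 × 10⁸ MeV², so pc = 2.889 × 10⁴ MeV.
λ = hc/(pc) = 1240 MeV·fm / 2.889 × 10⁴ MeV = 0.0429 fm.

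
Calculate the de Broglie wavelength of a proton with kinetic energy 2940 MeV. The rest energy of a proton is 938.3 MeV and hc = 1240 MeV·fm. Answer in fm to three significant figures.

Total energy E = KE + m₀c² = 2940 + 938.3 = 3878.3 MeV.
(pc)² = E² − (m₀c²)² = (3878.3)² − (938.3)² = 1.416 × 10⁷ MeV², so pc = 3763 MeV.
λ = hc/(pc) = 1240 MeV·fm / 3763 MeV = 0.330 fm.

λ = 0.330 fm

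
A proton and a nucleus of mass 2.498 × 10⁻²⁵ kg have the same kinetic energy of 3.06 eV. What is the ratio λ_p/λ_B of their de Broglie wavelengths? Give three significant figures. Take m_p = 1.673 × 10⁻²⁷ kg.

At fixed KE, p = √(2mKE) so λ = h/p ∝ 1/√m.
λ_p/λ_B = √(m_B/m_p) = √(2.498 × 10⁻²⁵/1.673 × 10⁻²⁷) = √(149.3) = 12.2.

λ_p/λ_B = 12.2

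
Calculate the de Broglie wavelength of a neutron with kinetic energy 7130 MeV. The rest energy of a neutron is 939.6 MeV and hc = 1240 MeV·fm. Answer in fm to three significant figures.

Total energy E = KE + m₀c² = 7130 + 939.6 = 8069.6 MeV.
(pc)² = E² − (m₀c²)² = (8069.6)² − (939.6)² = 6.424 × 10⁷ MeV², so pc = 8015 MeV.
λ = hc/(pc) = 1240 MeV·fm / 8015 MeV = 0.155 fm.

λ = 0.155 fm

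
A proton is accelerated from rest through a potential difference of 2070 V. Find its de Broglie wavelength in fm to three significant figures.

λ = 629 fm

KE = eV = 1.602 × 10⁻¹⁹ × 2070 = 3.316 × 10⁻¹⁶ J.
p = √(2mKE) = √(2 × 1.673 × 10⁻²⁷ × 3.316 × 10⁻¹⁶) = 1.053 × 10⁻²¹ kg·m/s.
λ = h/p = 6.626 × 10⁻³⁴ / 1.053 × 10⁻²¹ = 6.29 × 10⁻¹³ m = 629 fm.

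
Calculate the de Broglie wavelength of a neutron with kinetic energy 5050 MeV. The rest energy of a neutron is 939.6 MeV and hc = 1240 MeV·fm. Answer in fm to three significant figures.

λ = 0.210 fm

Total energy E = KE + m₀c² = 5050 + 939.6 = 5989.6 MeV.
(pc)² = E² − (m₀c²)² = (5989.6)² − (939.6)² = 3.499 × 10⁷ MeV², so pc = 5915 MeV.
λ = hc/(pc) = 1240 MeV·fm / 5915 MeV = 0.210 fm.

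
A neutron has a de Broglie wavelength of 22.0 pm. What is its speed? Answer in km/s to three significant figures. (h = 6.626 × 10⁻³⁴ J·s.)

v = 18.0 km/s

p = h/λ = 6.626 × 10⁻³⁴ / 2.200 × 10⁻¹¹ = 3.012 × 10⁻²³ kg·m/s.
v = p/m = 3.012 × 10⁻²³ / 1.675 × 10⁻²⁷ = 1.80 × 10⁴ m/s = 18.0 km/s.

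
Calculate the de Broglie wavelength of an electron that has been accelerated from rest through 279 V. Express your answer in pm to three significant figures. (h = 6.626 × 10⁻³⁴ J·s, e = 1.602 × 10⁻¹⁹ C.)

KE = eV = 1.602 × 10⁻¹⁹ × 279.0 = 4.470 × 10⁻¹⁷ J.
p = √(2mKE) = √(2 × 9.109 × 10⁻³¹ × 4.470 × 10⁻¹⁷) = 9.024 × 10⁻²⁴ kg·m/s.
λ = h/p = 6.626 × 10⁻³⁴ / 9.024 × 10⁻²⁴ = 7.34 × 10⁻¹¹ m = 73.4 pm.

λ = 73.4 pm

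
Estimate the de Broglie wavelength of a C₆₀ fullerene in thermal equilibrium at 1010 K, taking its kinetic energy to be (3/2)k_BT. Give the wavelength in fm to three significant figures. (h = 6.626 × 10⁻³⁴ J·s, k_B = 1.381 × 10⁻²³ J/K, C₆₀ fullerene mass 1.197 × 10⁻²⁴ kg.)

KE = (3/2)k_BT = 1.5 × 1.381 × 10⁻²³ × 1010 = 2.092 × 10⁻²⁰ J.
p = √(2mKE) = √(2 × 1.197 × 10⁻²⁴ × 2.092 × 10⁻²⁰) = 2.238 × 10⁻²² kg·m/s.
λ = h/p = 2.96 × 10⁻¹² m = 2960 fm.

λ = 2960 fm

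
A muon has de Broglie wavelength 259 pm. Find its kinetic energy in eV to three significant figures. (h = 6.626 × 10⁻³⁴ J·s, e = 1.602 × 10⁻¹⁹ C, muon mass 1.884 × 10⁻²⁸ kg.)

KE = 0.108 eV

p = h/λ = 6.626 × 10⁻³⁴ / 2.590 × 10⁻¹⁰ = 2.558 × 10⁻²⁴ kg·m/s.
KE = p²/(2m) = (2.558 × 10⁻²⁴)² / (2 × 1.884 × 10⁻²⁸) = 1.737 × 10⁻²⁰ J = 0.108 eV.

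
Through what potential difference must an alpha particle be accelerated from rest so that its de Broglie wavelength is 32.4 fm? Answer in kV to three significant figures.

p = h/λ = 6.626 × 10⁻³⁴ / 3.240 × 10⁻¹⁴ = 2.045 × 10⁻²⁰ kg·m/s.
KE = p²/(2m) = 3.147 × 10⁻¹⁴ J.
V = KE/2e = 3.147 × 10⁻¹⁴ / (2 × 1.602 × 10⁻¹⁹) = 98.2 kV.

V = 98.2 kV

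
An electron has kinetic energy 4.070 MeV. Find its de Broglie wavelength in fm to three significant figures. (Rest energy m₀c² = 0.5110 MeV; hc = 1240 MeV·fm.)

λ = 272 fm

Total energy E = KE + m₀c² = 4.070 + 0.5110 = 4.5810 MeV.
(pc)² = E² − (m₀c²)² = (4.5810)² − (0.5110)² = 20.72 MeV², so pc = 4.552 MeV.
λ = hc/(pc) = 1240 MeV·fm / 4.552 MeV = 272 fm.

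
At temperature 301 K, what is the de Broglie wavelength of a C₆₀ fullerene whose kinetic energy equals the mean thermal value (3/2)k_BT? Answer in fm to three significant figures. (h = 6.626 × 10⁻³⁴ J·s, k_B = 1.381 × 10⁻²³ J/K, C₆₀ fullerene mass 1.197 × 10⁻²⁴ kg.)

λ = 5420 fm

KE = (3/2)k_BT = 1.5 × 1.381 × 10⁻²³ × 301 = 6.235 × 10⁻²¹ J.
p = √(2mKE) = √(2 × 1.197 × 10⁻²⁴ × 6.235 × 10⁻²¹) = 1.222 × 10⁻²² kg·m/s.
λ = h/p = 5.42 × 10⁻¹² m = 5420 fm.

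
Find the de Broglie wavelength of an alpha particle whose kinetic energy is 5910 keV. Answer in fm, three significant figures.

λ = 5.91 fm

KE = 5910 keV = 9.468 × 10⁻¹³ J.
p = √(2mKE) = √(2 × 6.645 × 10⁻²⁷ × 9.468 × 10⁻¹³) = 1.122 × 10⁻¹⁹ kg·m/s.
λ = h/p = 6.626 × 10⁻³⁴ / 1.122 × 10⁻¹⁹ = 5.91 × 10⁻¹⁵ m = 5.91 fm.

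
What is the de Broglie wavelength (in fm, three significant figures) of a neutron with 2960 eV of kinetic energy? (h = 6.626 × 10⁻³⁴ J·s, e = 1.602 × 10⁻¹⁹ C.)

λ = 526 fm

KE = 2960 eV = 4.742 × 10⁻¹⁶ J.
p = √(2mKE) = √(2 × 1.675 × 10⁻²⁷ × 4.742 × 10⁻¹⁶) = 1.260 × 10⁻²¹ kg·m/s.
λ = h/p = 6.626 × 10⁻³⁴ / 1.260 × 10⁻²¹ = 5.26 × 10⁻¹³ m = 526 fm.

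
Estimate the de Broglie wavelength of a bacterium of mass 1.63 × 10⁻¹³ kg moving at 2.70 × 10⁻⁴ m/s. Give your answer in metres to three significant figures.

p = mv = 1.63 × 10⁻¹³ × 2.70 × 10⁻⁴ = 4.401 × 10⁻¹⁷ kg·m/s.
λ = h/p = 6.626 × 10⁻³⁴ / 4.401 × 10⁻¹⁷ = 1.51 × 10⁻¹⁷ m.

λ = 1.51 × 10⁻¹⁷ m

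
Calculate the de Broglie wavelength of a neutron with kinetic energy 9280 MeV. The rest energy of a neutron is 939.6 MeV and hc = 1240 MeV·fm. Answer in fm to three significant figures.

Total energy E = KE + m₀c² = 9280 + 939.6 = 10219.6 MeV.
(pc)² = E² − (m₀c²)² = (10219.6)² − (939.6)² = 1.036 × 10⁸ MeV², so pc = 1.018 × 10⁴ MeV.
λ = hc/(pc) = 1240 MeV·fm / 1.018 × 10⁴ MeV = 0.122 fm.

λ = 0.122 fm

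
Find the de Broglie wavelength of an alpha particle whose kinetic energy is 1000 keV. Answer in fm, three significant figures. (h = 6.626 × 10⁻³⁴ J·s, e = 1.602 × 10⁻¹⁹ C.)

λ = 14.4 fm

KE = 1000 keV = 1.602 × 10⁻¹³ J.
p = √(2mKE) = √(2 × 6.645 × 10⁻²⁷ × 1.602 × 10⁻¹³) = 4.614 × 10⁻²⁰ kg·m/s.
λ = h/p = 6.626 × 10⁻³⁴ / 4.614 × 10⁻²⁰ = 1.44 × 10⁻¹⁴ m = 14.4 fm.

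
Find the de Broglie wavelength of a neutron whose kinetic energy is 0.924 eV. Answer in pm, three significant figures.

λ = 29.8 pm

KE = 0.924 eV = 1.480 × 10⁻¹⁹ J.
p = √(2mKE) = √(2 × 1.675 × 10⁻²⁷ × 1.480 × 10⁻¹⁹) = 2.227 × 10⁻²³ kg·m/s.
λ = h/p = 6.626 × 10⁻³⁴ / 2.227 × 10⁻²³ = 2.98 × 10⁻¹¹ m = 29.8 pm.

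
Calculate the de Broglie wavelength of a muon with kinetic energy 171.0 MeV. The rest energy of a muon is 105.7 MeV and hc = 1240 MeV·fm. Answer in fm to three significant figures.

λ = 4.85 fm

Total energy E = KE + m₀c² = 171.0 + 105.7 = 276.7 MeV.
(pc)² = E² − (m₀c²)² = (276.7)² − (105.7)² = 6.539 × 10⁴ MeV², so pc = 255.7 MeV.
λ = hc/(pc) = 1240 MeV·fm / 255.7 MeV = 4.85 fm.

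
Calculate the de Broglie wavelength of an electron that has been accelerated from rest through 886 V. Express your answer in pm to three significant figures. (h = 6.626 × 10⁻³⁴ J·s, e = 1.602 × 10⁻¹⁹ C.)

λ = 41.2 pm

KE = eV = 1.602 × 10⁻¹⁹ × 886.0 = 1.419 × 10⁻¹⁶ J.
p = √(2mKE) = √(2 × 9.109 × 10⁻³¹ × 1.419 × 10⁻¹⁶) = 1.608 × 10⁻²³ kg·m/s.
λ = h/p = 6.626 × 10⁻³⁴ / 1.608 × 10⁻²³ = 4.12 × 10⁻¹¹ m = 41.2 pm.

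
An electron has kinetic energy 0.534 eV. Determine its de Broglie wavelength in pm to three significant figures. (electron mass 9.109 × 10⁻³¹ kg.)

λ = 1680 pm

KE = 0.534 eV = 8.555 × 10⁻²⁰ J.
p = √(2mKE) = √(2 × 9.109 × 10⁻³¹ × 8.555 × 10⁻²⁰) = 3.948 × 10⁻²⁵ kg·m/s.
λ = h/p = 6.626 × 10⁻³⁴ / 3.948 × 10⁻²⁵ = 1.68 × 10⁻⁹ m = 1680 pm.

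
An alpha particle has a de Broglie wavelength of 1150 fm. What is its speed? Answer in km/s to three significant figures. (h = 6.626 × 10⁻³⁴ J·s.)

v = 86.7 km/s

p = h/λ = 6.626 × 10⁻³⁴ / 1.150 × 10⁻¹² = 5.762 × 10⁻²² kg·m/s.
v = p/m = 5.762 × 10⁻²² / 6.645 × 10⁻²⁷ = 8.67 × 10⁴ m/s = 86.7 km/s.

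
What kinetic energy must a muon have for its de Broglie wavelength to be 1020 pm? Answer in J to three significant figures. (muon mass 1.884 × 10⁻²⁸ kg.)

p = h/λ = 6.626 × 10⁻³⁴ / 1.020 × 10⁻⁹ = 6.496 × 10⁻²⁵ kg·m/s.
KE = p²/(2m) = (6.496 × 10⁻²⁵)² / (2 × 1.884 × 10⁻²⁸) = 1.120 × 10⁻²¹ J = 1.12 × 10⁻²¹ J.

KE = 1.12 × 10⁻²¹ J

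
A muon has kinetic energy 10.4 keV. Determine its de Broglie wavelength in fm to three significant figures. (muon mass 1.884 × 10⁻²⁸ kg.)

KE = 10.4 keV = 1.666 × 10⁻¹⁵ J.
p = √(2mKE) = √(2 × 1.884 × 10⁻²⁸ × 1.666 × 10⁻¹⁵) = 7.923 × 10⁻²² kg·m/s.
λ = h/p = 6.626 × 10⁻³⁴ / 7.923 × 10⁻²² = 8.36 × 10⁻¹³ m = 836 fm.

λ = 836 fm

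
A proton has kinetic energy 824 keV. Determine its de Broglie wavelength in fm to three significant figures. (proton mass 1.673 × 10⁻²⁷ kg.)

λ = 31.5 fm

KE = 824 keV = 1.320 × 10⁻¹³ J.
p = √(2mKE) = √(2 × 1.673 × 10⁻²⁷ × 1.320 × 10⁻¹³) = 2.102 × 10⁻²⁰ kg·m/s.
λ = h/p = 6.626 × 10⁻³⁴ / 2.102 × 10⁻²⁰ = 3.15 × 10⁻¹⁴ m = 31.5 fm.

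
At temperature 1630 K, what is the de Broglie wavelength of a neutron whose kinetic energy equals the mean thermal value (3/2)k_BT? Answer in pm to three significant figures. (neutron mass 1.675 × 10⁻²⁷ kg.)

KE = (3/2)k_BT = 1.5 × 1.381 × 10⁻²³ × 1630 = 3.377 × 10⁻²⁰ J.
p = √(2mKE) = √(2 × 1.675 × 10⁻²⁷ × 3.377 × 10⁻²⁰) = 1.064 × 10⁻²³ kg·m/s.
λ = h/p = 6.23 × 10⁻¹¹ m = 62.3 pm.

λ = 62.3 pm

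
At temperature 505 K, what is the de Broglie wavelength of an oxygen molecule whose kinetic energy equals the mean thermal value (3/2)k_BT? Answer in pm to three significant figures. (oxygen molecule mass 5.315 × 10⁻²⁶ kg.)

λ = 19.9 pm

KE = (3/2)k_BT = 1.5 × 1.381 × 10⁻²³ × 505 = 1.046 × 10⁻²⁰ J.
p = √(2mKE) = √(2 × 5.315 × 10⁻²⁶ × 1.046 × 10⁻²⁰) = 3.335 × 10⁻²³ kg·m/s.
λ = h/p = 1.99 × 10⁻¹¹ m = 19.9 pm.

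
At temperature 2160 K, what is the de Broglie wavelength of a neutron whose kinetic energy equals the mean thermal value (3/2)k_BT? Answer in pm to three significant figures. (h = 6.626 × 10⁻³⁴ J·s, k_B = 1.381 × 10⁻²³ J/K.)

KE = (3/2)k_BT = 1.5 × 1.381 × 10⁻²³ × 2160 = 4.474 × 10⁻²⁰ J.
p = √(2mKE) = √(2 × 1.675 × 10⁻²⁷ × 4.474 × 10⁻²⁰) = 1.224 × 10⁻²³ kg·m/s.
λ = h/p = 5.41 × 10⁻¹¹ m = 54.1 pm.

λ = 54.1 pm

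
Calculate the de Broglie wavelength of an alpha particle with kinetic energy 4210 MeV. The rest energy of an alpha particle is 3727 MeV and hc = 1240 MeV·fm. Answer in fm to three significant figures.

λ = 0.177 fm

Total energy E = KE + m₀c² = 4210 + 3727 = 7937 MeV.
(pc)² = E² − (m₀c²)² = (7937)² − (3727)² = 4.911 × 10⁷ MeV², so pc = 7008 MeV.
λ = hc/(pc) = 1240 MeV·fm / 7008 MeV = 0.177 fm.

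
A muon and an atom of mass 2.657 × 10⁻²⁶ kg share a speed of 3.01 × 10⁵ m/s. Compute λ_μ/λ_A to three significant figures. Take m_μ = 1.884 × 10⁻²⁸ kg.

λ_μ/λ_A = 141

At fixed v, p = mv so λ = h/(mv) ∝ 1/m.
λ_μ/λ_A = m_A/m_μ = 2.657 × 10⁻²⁶/1.884 × 10⁻²⁸ = 141.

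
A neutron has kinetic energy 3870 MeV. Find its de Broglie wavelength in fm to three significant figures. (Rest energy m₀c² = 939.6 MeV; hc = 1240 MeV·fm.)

λ = 0.263 fm

Total energy E = KE + m₀c² = 3870 + 939.6 = 4809.6 MeV.
(pc)² = E² − (m₀c²)² = (4809.6)² − (939.6)² = 2.225 × 10⁷ MeV², so pc = 4717 MeV.
λ = hc/(pc) = 1240 MeV·fm / 4717 MeV = 0.263 fm.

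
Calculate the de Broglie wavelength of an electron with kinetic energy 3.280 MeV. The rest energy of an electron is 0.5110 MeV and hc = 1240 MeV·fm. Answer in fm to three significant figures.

Total energy E = KE + m₀c² = 3.280 + 0.5110 = 3.7910 MeV.
(pc)² = E² − (m₀c²)² = (3.7910)² − (0.5110)² = 14.11 MeV², so pc = 3.756 MeV.
λ = hc/(pc) = 1240 MeV·fm / 3.756 MeV = 330 fm.

λ = 330 fm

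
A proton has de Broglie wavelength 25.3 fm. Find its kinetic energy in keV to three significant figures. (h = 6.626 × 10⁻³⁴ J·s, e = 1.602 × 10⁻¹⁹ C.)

p = h/λ = 6.626 × 10⁻³⁴ / 2.530 × 10⁻¹⁴ = 2.619 × 10⁻²⁰ kg·m/s.
KE = p²/(2m) = (2.619 × 10⁻²⁰)² / (2 × 1.673 × 10⁻²⁷) = 2.050 × 10⁻¹³ J = 1280 keV.

KE = 1280 keV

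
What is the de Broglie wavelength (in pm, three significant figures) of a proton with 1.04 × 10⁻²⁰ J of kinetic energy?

p = √(2mKE) = √(2 × 1.673 × 10⁻²⁷ × 1.040 × 10⁻²⁰) = 5.899 × 10⁻²⁴ kg·m/s.
λ = h/p = 6.626 × 10⁻³⁴ / 5.899 × 10⁻²⁴ = 1.12 × 10⁻¹⁰ m = 112 pm.

λ = 112 pm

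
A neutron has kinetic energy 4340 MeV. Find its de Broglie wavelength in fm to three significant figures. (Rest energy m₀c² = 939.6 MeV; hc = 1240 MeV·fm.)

λ = 0.239 fm

Total energy E = KE + m₀c² = 4340 + 939.6 = 5279.6 MeV.
(pc)² = E² − (m₀c²)² = (5279.6)² − (939.6)² = 2.699 × 10⁷ MeV², so pc = 5195 MeV.
λ = hc/(pc) = 1240 MeV·fm / 5195 MeV = 0.239 fm.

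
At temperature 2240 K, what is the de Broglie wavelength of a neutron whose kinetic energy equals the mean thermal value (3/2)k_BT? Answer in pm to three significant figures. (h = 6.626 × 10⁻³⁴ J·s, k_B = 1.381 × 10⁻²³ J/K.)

KE = (3/2)k_BT = 1.5 × 1.381 × 10⁻²³ × 2240 = 4.640 × 10⁻²⁰ J.
p = √(2mKE) = √(2 × 1.675 × 10⁻²⁷ × 4.640 × 10⁻²⁰) = 1.247 × 10⁻²³ kg·m/s.
λ = h/p = 5.31 × 10⁻¹¹ m = 53.1 pm.

λ = 53.1 pm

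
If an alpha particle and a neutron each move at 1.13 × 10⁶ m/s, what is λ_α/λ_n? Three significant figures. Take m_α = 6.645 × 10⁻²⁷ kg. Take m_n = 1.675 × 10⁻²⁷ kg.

At fixed v, p = mv so λ = h/(mv) ∝ 1/m.
λ_α/λ_n = m_n/m_α = 1.675 × 10⁻²⁷/6.645 × 10⁻²⁷ = 0.252.

λ_α/λ_n = 0.252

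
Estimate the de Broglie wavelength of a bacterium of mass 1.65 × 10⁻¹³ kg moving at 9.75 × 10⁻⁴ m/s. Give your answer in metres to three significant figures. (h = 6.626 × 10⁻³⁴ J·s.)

p = mv = 1.65 × 10⁻¹³ × 9.75 × 10⁻⁴ = 1.609 × 10⁻¹⁶ kg·m/s.
λ = h/p = 6.626 × 10⁻³⁴ / 1.609 × 10⁻¹⁶ = 4.12 × 10⁻¹⁸ m.

λ = 4.12 × 10⁻¹⁸ m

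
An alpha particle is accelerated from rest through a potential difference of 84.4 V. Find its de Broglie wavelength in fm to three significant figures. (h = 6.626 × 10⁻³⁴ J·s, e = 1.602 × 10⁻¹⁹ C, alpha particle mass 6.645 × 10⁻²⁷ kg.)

λ = 1110 fm

KE = 2eV = 2 × 1.602 × 10⁻¹⁹ × 84.40 = 2.704 × 10⁻¹⁷ J.
p = √(2mKE) = √(2 × 6.645 × 10⁻²⁷ × 2.704 × 10⁻¹⁷) = 5.995 × 10⁻²² kg·m/s.
λ = h/p = 6.626 × 10⁻³⁴ / 5.995 × 10⁻²² = 1.11 × 10⁻¹² m = 1110 fm.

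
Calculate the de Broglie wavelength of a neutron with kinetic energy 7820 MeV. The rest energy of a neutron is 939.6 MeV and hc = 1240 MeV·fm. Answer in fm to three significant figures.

Total energy E = KE + m₀c² = 7820 + 939.6 = 8759.6 MeV.
(pc)² = E² − (m₀c²)² = (8759.6)² − (939.6)² = 7.585 × 10⁷ MeV², so pc = 8709 MeV.
λ = hc/(pc) = 1240 MeV·fm / 8709 MeV = 0.142 fm.

λ = 0.142 fm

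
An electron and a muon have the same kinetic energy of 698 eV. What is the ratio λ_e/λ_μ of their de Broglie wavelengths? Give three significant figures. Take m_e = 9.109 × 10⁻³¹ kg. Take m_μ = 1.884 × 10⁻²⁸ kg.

At fixed KE, p = √(2mKE) so λ = h/p ∝ 1/√m.
λ_e/λ_μ = √(m_μ/m_e) = √(1.884 × 10⁻²⁸/9.109 × 10⁻³¹) = √(206.8) = 14.4.

λ_e/λ_μ = 14.4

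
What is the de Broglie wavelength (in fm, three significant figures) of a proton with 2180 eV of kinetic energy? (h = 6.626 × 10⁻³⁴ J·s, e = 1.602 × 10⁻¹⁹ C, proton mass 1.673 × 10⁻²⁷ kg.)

λ = 613 fm

KE = 2180 eV = 3.492 × 10⁻¹⁶ J.
p = √(2mKE) = √(2 × 1.673 × 10⁻²⁷ × 3.492 × 10⁻¹⁶) = 1.081 × 10⁻²¹ kg·m/s.
λ = h/p = 6.626 × 10⁻³⁴ / 1.081 × 10⁻²¹ = 6.13 × 10⁻¹³ m = 613 fm.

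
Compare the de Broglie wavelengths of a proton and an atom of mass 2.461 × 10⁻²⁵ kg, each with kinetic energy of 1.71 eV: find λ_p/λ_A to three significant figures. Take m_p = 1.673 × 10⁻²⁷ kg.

At fixed KE, p = √(2mKE) so λ = h/p ∝ 1/√m.
λ_p/λ_A = √(m_A/m_p) = √(2.461 × 10⁻²⁵/1.673 × 10⁻²⁷) = √(147.1) = 12.1.

λ_p/λ_A = 12.1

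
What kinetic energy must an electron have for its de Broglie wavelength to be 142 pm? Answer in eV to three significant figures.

KE = 74.6 eV

p = h/λ = 6.626 × 10⁻³⁴ / 1.420 × 10⁻¹⁰ = 4.666 × 10⁻²⁴ kg·m/s.
KE = p²/(2m) = (4.666 × 10⁻²⁴)² / (2 × 9.109 × 10⁻³¹) = 1.195 × 10⁻¹⁷ J = 74.6 eV.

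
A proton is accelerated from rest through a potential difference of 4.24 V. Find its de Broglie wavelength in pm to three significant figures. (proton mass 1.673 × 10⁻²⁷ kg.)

λ = 13.9 pm

KE = eV = 1.602 × 10⁻¹⁹ × 4.240 = 6.792 × 10⁻¹⁹ J.
p = √(2mKE) = √(2 × 1.673 × 10⁻²⁷ × 6.792 × 10⁻¹⁹) = 4.767 × 10⁻²³ kg·m/s.
λ = h/p = 6.626 × 10⁻³⁴ / 4.767 × 10⁻²³ = 1.39 × 10⁻¹¹ m = 13.9 pm.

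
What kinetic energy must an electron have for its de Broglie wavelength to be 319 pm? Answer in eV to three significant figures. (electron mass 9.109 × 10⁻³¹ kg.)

p = h/λ = 6.626 × 10⁻³⁴ / 3.190 × 10⁻¹⁰ = 2.077 × 10⁻²⁴ kg·m/s.
KE = p²/(2m) = (2.077 × 10⁻²⁴)² / (2 × 9.109 × 10⁻³¹) = 2.368 × 10⁻¹⁸ J = 14.8 eV.

KE = 14.8 eV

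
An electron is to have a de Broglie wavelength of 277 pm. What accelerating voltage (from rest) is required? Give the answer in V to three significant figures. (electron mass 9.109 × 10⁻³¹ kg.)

V = 19.6 V

p = h/λ = 6.626 × 10⁻³⁴ / 2.770 × 10⁻¹⁰ = 2.392 × 10⁻²⁴ kg·m/s.
KE = p²/(2m) = 3.141 × 10⁻¹⁸ J.
V = KE/e = 3.141 × 10⁻¹⁸ / (1.602 × 10⁻¹⁹) = 19.6 V.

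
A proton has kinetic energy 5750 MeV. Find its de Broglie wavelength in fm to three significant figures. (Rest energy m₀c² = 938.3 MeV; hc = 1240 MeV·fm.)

Total energy E = KE + m₀c² = 5750 + 938.3 = 6688.3 MeV.
(pc)² = E² − (m₀c²)² = (6688.3)² − (938.3)² = 4.385 × 10⁷ MeV², so pc = 6622 MeV.
λ = hc/(pc) = 1240 MeV·fm / 6622 MeV = 0.187 fm.

λ = 0.187 fm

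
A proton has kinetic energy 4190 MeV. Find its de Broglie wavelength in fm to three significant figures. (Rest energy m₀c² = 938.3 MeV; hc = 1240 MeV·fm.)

λ = 0.246 fm

Total energy E = KE + m₀c² = 4190 + 938.3 = 5128.3 MeV.
(pc)² = E² − (m₀c²)² = (5128.3)² − (938.3)² = 2.542 × 10⁷ MeV², so pc = 5042 MeV.
λ = hc/(pc) = 1240 MeV·fm / 5042 MeV = 0.246 fm.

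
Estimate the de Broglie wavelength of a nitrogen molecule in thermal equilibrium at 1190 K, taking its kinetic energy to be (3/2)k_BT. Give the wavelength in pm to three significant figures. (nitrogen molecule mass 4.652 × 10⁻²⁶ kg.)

λ = 13.8 pm

KE = (3/2)k_BT = 1.5 × 1.381 × 10⁻²³ × 1190 = 2.465 × 10⁻²⁰ J.
p = √(2mKE) = √(2 × 4.652 × 10⁻²⁶ × 2.465 × 10⁻²⁰) = 4.789 × 10⁻²³ kg·m/s.
λ = h/p = 1.38 × 10⁻¹¹ m = 13.8 pm.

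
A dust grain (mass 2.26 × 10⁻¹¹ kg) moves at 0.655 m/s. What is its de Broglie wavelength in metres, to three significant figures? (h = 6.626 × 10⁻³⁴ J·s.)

λ = 4.48 × 10⁻²³ m

p = mv = 2.26 × 10⁻¹¹ × 0.655 = 1.480 × 10⁻¹¹ kg·m/s.
λ = h/p = 6.626 × 10⁻³⁴ / 1.480 × 10⁻¹¹ = 4.48 × 10⁻²³ m.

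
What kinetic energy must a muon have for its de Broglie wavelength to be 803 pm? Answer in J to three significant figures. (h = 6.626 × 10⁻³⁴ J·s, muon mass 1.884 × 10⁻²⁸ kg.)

KE = 1.81 × 10⁻²¹ J

p = h/λ = 6.626 × 10⁻³⁴ / 8.030 × 10⁻¹⁰ = 8.252 × 10⁻²⁵ kg·m/s.
KE = p²/(2m) = (8.252 × 10⁻²⁵)² / (2 × 1.884 × 10⁻²⁸) = 1.807 × 10⁻²¹ J = 1.81 × 10⁻²¹ J.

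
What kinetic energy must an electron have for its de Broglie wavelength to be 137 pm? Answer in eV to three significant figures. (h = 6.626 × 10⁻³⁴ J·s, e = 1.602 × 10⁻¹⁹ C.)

KE = 80.1 eV

p = h/λ = 6.626 × 10⁻³⁴ / 1.370 × 10⁻¹⁰ = 4.836 × 10⁻²⁴ kg·m/s.
KE = p²/(2m) = (4.836 × 10⁻²⁴)² / (2 × 9.109 × 10⁻³¹) = 1.284 × 10⁻¹⁷ J = 80.1 eV.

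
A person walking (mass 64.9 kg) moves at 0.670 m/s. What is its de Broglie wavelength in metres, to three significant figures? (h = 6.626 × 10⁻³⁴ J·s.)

λ = 1.52 × 10⁻³⁵ m

p = mv = 64.9 × 0.670 = 4.348 × 10¹ kg·m/s.
λ = h/p = 6.626 × 10⁻³⁴ / 4.348 × 10¹ = 1.52 × 10⁻³⁵ m.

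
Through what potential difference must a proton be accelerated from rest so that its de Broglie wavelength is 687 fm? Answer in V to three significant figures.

V = 1740 V

p = h/λ = 6.626 × 10⁻³⁴ / 6.870 × 10⁻¹³ = 9.645 × 10⁻²² kg·m/s.
KE = p²/(2m) = 2.780 × 10⁻¹⁶ J.
V = KE/e = 2.780 × 10⁻¹⁶ / (1.602 × 10⁻¹⁹) = 1740 V.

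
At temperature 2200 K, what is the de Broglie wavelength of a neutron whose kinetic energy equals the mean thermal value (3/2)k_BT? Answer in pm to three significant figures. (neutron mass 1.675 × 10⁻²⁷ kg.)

λ = 53.6 pm

KE = (3/2)k_BT = 1.5 × 1.381 × 10⁻²³ × 2200 = 4.557 × 10⁻²⁰ J.
p = √(2mKE) = √(2 × 1.675 × 10⁻²⁷ × 4.557 × 10⁻²⁰) = 1.236 × 10⁻²³ kg·m/s.
λ = h/p = 5.36 × 10⁻¹¹ m = 53.6 pm.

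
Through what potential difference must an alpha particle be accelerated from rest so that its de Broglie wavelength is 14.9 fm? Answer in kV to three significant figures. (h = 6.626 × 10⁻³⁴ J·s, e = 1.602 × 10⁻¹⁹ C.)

p = h/λ = 6.626 × 10⁻³⁴ / 1.490 × 10⁻¹⁴ = 4.447 × 10⁻²⁰ kg·m/s.
KE = p²/(2m) = 1.488 × 10⁻¹³ J.
V = KE/2e = 1.488 × 10⁻¹³ / (2 × 1.602 × 10⁻¹⁹) = 464 kV.

V = 464 kV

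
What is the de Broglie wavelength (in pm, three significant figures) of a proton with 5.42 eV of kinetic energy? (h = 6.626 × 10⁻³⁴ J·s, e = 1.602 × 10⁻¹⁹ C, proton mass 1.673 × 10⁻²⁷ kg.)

KE = 5.42 eV = 8.683 × 10⁻¹⁹ J.
p = √(2mKE) = √(2 × 1.673 × 10⁻²⁷ × 8.683 × 10⁻¹⁹) = 5.390 × 10⁻²³ kg·m/s.
λ = h/p = 6.626 × 10⁻³⁴ / 5.390 × 10⁻²³ = 1.23 × 10⁻¹¹ m = 12.3 pm.

λ = 12.3 pm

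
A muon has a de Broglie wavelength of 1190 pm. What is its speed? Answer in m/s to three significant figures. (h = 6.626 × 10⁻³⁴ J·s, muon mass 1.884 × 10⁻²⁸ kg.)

v = 2960 m/s

p = h/λ = 6.626 × 10⁻³⁴ / 1.190 × 10⁻⁹ = 5.568 × 10⁻²⁵ kg·m/s.
v = p/m = 5.568 × 10⁻²⁵ / 1.884 × 10⁻²⁸ = 2.96 × 10³ m/s = 2960 m/s.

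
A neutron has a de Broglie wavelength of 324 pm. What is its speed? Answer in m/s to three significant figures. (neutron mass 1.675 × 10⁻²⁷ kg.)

p = h/λ = 6.626 × 10⁻³⁴ / 3.240 × 10⁻¹⁰ = 2.045 × 10⁻²⁴ kg·m/s.
v = p/m = 2.045 × 10⁻²⁴ / 1.675 × 10⁻²⁷ = 1.22 × 10³ m/s = 1220 m/s.

v = 1220 m/s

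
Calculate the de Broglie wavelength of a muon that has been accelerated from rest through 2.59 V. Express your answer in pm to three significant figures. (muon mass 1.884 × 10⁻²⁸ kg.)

KE = eV = 1.602 × 10⁻¹⁹ × 2.590 = 4.149 × 10⁻¹⁹ J.
p = √(2mKE) = √(2 × 1.884 × 10⁻²⁸ × 4.149 × 10⁻¹⁹) = 1.250 × 10⁻²³ kg·m/s.
λ = h/p = 6.626 × 10⁻³⁴ / 1.250 × 10⁻²³ = 5.30 × 10⁻¹¹ m = 53.0 pm.

λ = 53.0 pm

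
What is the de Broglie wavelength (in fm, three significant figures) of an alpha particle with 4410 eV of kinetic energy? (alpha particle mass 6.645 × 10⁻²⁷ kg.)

λ = 216 fm

KE = 4410 eV = 7.065 × 10⁻¹⁶ J.
p = √(2mKE) = √(2 × 6.645 × 10⁻²⁷ × 7.065 × 10⁻¹⁶) = 3.064 × 10⁻²¹ kg·m/s.
λ = h/p = 6.626 × 10⁻³⁴ / 3.064 × 10⁻²¹ = 2.16 × 10⁻¹³ m = 216 fm.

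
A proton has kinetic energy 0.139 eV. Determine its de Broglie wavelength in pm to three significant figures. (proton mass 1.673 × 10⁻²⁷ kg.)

λ = 76.8 pm

KE = 0.139 eV = 2.227 × 10⁻²⁰ J.
p = √(2mKE) = √(2 × 1.673 × 10⁻²⁷ × 2.227 × 10⁻²⁰) = 8.632 × 10⁻²⁴ kg·m/s.
λ = h/p = 6.626 × 10⁻³⁴ / 8.632 × 10⁻²⁴ = 7.68 × 10⁻¹¹ m = 76.8 pm.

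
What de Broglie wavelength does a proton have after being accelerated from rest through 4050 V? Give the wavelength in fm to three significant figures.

λ = 450 fm

KE = eV = 1.602 × 10⁻¹⁹ × 4050 = 6.488 × 10⁻¹⁶ J.
p = √(2mKE) = √(2 × 1.673 × 10⁻²⁷ × 6.488 × 10⁻¹⁶) = 1.473 × 10⁻²¹ kg·m/s.
λ = h/p = 6.626 × 10⁻³⁴ / 1.473 × 10⁻²¹ = 4.50 × 10⁻¹³ m = 450 fm.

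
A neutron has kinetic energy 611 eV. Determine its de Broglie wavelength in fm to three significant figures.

KE = 611 eV = 9.788 × 10⁻¹⁷ J.
p = √(2mKE) = √(2 × 1.675 × 10⁻²⁷ × 9.788 × 10⁻¹⁷) = 5.726 × 10⁻²² kg·m/s.
λ = h/p = 6.626 × 10⁻³⁴ / 5.726 × 10⁻²² = 1.16 × 10⁻¹² m = 1160 fm.

λ = 1160 fm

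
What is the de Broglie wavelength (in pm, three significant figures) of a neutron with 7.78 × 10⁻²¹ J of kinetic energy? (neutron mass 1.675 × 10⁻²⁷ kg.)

λ = 130 pm

p = √(2mKE) = √(2 × 1.675 × 10⁻²⁷ × 7.780 × 10⁻²¹) = 5.105 × 10⁻²⁴ kg·m/s.
λ = h/p = 6.626 × 10⁻³⁴ / 5.105 × 10⁻²⁴ = 1.30 × 10⁻¹⁰ m = 130 pm.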